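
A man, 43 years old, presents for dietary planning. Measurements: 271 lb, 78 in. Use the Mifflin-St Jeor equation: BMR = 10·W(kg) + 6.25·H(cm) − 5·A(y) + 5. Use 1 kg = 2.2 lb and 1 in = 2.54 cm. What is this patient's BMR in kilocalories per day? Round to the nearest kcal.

Convert to metric: weight = 271 ÷ 2.2 = 123.1818 kg; height = 78 × 2.54 = 198.12 cm.
Mifflin-St Jeor (male): BMR = 10(123.1818) + 6.25(198.12) − 5(43) + 5 = 1231.8182 + 1238.25 − 215 + 5 = 2260.0682 kcal/day.

2260 kilocalories per day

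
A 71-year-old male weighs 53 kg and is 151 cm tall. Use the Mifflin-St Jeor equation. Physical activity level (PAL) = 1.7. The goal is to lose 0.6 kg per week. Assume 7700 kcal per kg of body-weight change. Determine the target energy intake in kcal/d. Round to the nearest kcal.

1250 kcal/d

Mifflin-St Jeor (male): BMR = 10(53) + 6.25(151) − 5(71) + 5 = 530 + 943.75 − 355 + 5 = 1123.75 kcal/day.
TEE = 1123.75 × 1.7 = 1910.375 kcal/day.
Required daily deficit = 0.6 × 7700 ÷ 7 = 660 kcal/day.
Target intake = 1910.375 − 660 = 1250.375 kcal/day.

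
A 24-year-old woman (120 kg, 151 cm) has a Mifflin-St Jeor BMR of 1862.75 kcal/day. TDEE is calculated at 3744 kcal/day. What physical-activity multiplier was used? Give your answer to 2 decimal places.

2.01

Activity factor = TEE ÷ BMR = 3744 ÷ 1862.75 = 2.01.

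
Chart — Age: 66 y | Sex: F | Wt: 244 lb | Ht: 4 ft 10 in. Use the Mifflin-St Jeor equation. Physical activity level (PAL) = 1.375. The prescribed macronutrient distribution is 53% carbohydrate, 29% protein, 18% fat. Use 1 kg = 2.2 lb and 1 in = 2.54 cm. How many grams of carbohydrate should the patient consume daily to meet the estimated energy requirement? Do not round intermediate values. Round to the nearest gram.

280 g/day

Convert to metric: weight = 244 ÷ 2.2 = 110.9091 kg; height = (4×12 + 10) × 2.54 = 58 × 2.54 = 147.32 cm.
Mifflin-St Jeor (female): BMR = 10(110.9091) + 6.25(147.32) − 5(66) − 161 = 1109.0909 + 920.75 − 330 − 161 = 1538.8409 kcal/day.
TEE = 1538.8409 × 1.375 = 2115.9063 kcal/day.
Carbohydrate energy = 53% × 2115.9063 = 1121.4303 kcal.
Carbohydrate = 1121.4303 ÷ 4 kcal/g = 280.3576 g.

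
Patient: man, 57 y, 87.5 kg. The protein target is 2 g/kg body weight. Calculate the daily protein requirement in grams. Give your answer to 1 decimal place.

175.0 g/day

Protein = 2 g/kg × 87.5 kg = 175 g/day.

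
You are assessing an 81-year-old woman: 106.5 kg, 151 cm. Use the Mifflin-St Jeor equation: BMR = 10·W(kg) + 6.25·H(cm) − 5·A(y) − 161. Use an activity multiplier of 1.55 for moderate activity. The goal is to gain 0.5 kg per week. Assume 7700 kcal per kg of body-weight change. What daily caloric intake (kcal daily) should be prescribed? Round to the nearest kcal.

2786 kcal daily

Mifflin-St Jeor (female): BMR = 10(106.5) + 6.25(151) − 5(81) − 161 = 1065 + 943.75 − 405 − 161 = 1442.75 kcal/day.
TEE = 1442.75 × 1.55 = 2236.2625 kcal/day.
Required daily surplus = 0.5 × 7700 ÷ 7 = 550 kcal/day.
Target intake = 2236.2625 + 550 = 2786.2625 kcal/day.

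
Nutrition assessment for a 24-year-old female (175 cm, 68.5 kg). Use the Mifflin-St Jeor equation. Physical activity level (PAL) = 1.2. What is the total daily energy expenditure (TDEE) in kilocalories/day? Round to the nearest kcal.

Mifflin-St Jeor (female): BMR = 10(68.5) + 6.25(175) − 5(24) − 161 = 685 + 1093.75 − 120 − 161 = 1497.75 kcal/day.
TEE = BMR × activity factor = 1497.75 × 1.2 = 1797.3 kcal/day.

1797 kilocalories/day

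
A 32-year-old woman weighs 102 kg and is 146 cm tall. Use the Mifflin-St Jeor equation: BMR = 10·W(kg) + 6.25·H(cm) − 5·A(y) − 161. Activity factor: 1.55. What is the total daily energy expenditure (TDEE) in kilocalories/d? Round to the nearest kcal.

Mifflin-St Jeor (female): BMR = 10(102) + 6.25(146) − 5(32) − 161 = 1020 + 912.5 − 160 − 161 = 1611.5 kcal/day.
TEE = BMR × activity factor = 1611.5 × 1.55 = 2497.825 kcal/day.

2498 kilocalories/d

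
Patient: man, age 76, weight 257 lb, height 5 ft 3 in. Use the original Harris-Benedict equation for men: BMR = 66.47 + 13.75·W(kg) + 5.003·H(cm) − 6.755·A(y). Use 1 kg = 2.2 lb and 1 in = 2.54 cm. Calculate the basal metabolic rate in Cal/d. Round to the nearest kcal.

Convert to metric: weight = 257 ÷ 2.2 = 116.8182 kg; height = (5×12 + 3) × 2.54 = 63 × 2.54 = 160.02 cm.
Harris-Benedict: BMR = 66.47 + 13.75(116.8182) + 5.003(160.02) − 6.755(76) = 1959.9201 kcal/day.

1960 Cal/d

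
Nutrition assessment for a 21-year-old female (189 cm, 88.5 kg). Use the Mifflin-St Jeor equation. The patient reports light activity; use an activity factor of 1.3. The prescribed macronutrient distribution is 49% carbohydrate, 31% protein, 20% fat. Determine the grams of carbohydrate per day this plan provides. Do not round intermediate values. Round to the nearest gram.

287 g/day

Mifflin-St Jeor (female): BMR = 10(88.5) + 6.25(189) − 5(21) − 161 = 885 + 1181.25 − 105 − 161 = 1800.25 kcal/day.
TEE = 1800.25 × 1.3 = 2340.325 kcal/day.
Carbohydrate energy = 49% × 2340.325 = 1146.7593 kcal.
Carbohydrate = 1146.7593 ÷ 4 kcal/g = 286.6898 g.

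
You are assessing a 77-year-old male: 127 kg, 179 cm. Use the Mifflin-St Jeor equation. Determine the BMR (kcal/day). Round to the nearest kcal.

2009 kcal/day

Mifflin-St Jeor (male): BMR = 10(127) + 6.25(179) − 5(77) + 5 = 1270 + 1118.75 − 385 + 5 = 2008.75 kcal/day.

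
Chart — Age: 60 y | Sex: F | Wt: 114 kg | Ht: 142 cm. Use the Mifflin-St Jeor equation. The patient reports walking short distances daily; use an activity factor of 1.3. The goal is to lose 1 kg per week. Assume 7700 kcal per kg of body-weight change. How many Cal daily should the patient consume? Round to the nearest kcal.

936 Cal daily

Mifflin-St Jeor (female): BMR = 10(114) + 6.25(142) − 5(60) − 161 = 1140 + 887.5 − 300 − 161 = 1566.5 kcal/day.
TEE = 1566.5 × 1.3 = 2036.45 kcal/day.
Required daily deficit = 1 × 7700 ÷ 7 = 1100 kcal/day.
Target intake = 2036.45 − 1100 = 936.45 kcal/day.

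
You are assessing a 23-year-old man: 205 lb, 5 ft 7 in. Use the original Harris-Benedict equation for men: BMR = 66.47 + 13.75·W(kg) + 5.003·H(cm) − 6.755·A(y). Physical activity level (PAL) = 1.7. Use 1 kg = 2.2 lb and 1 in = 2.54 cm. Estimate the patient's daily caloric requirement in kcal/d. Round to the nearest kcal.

3474 kcal/d

Convert to metric: weight = 205 ÷ 2.2 = 93.1818 kg; height = (5×12 + 7) × 2.54 = 67 × 2.54 = 170.18 cm.
Harris-Benedict: BMR = 66.47 + 13.75(93.1818) + 5.003(170.18) − 6.755(23) = 2043.7655 kcal/day.
TEE = BMR × activity factor = 2043.7655 × 1.7 = 3474.4014 kcal/day.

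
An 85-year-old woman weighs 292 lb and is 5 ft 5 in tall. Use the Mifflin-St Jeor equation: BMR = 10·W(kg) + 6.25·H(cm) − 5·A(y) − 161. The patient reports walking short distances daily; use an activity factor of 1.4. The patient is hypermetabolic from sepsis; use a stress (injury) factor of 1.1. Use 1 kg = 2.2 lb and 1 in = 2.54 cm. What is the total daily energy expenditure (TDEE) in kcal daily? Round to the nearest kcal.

2731 kcal daily

Convert to metric: weight = 292 ÷ 2.2 = 132.7273 kg; height = (5×12 + 5) × 2.54 = 65 × 2.54 = 165.1 cm.
Mifflin-St Jeor (female): BMR = 10(132.7273) + 6.25(165.1) − 5(85) − 161 = 1327.2727 + 1031.875 − 425 − 161 = 1773.1477 kcal/day.
TEE = BMR × activity factor = 1773.1477 × 1.4 = 2482.4068 kcal/day.
Apply stress factor: 2482.4068 × 1.1 = 2730.6475 kcal/day.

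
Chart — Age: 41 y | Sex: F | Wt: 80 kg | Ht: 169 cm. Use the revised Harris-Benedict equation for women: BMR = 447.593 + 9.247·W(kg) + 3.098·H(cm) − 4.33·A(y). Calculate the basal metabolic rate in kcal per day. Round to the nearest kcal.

Harris-Benedict: BMR = 447.593 + 9.247(80) + 3.098(169) − 4.33(41) = 1533.385 kcal/day.

1533 kcal per day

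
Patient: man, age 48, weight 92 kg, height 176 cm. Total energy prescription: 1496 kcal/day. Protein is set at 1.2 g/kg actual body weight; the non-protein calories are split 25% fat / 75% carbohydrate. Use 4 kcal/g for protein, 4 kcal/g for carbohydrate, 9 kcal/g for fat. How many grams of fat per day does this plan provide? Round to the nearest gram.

Protein = 1.2 × 92 = 110.4 g → 110.4 × 4 = 441.6 kcal.
Non-protein calories = 1496 − 441.6 = 1054.4 kcal.
Fat: 25% × 1054.4 = 263.6 kcal; carbohydrate: 790.8 kcal.
Fat: 263.6 kcal ÷ 9 kcal/g = 29.2889 g.

29 g/day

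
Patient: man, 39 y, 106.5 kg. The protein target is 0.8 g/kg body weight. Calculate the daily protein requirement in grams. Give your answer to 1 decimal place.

85.2 g/day

Protein = 0.8 g/kg × 106.5 kg = 85.2 g/day.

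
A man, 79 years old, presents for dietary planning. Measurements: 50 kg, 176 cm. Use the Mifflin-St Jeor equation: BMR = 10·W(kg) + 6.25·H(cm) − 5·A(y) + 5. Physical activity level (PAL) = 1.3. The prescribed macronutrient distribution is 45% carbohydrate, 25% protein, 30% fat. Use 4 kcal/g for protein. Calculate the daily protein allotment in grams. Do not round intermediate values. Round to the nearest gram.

98 g/day

Mifflin-St Jeor (male): BMR = 10(50) + 6.25(176) − 5(79) + 5 = 500 + 1100 − 395 + 5 = 1210 kcal/day.
TEE = 1210 × 1.3 = 1573 kcal/day.
Protein energy = 25% × 1573 = 393.25 kcal.
Protein = 393.25 ÷ 4 kcal/g = 98.3125 g.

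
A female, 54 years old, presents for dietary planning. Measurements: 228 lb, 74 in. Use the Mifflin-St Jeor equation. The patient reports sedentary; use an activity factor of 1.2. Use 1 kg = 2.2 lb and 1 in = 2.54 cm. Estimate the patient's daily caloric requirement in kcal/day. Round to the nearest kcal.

Convert to metric: weight = 228 ÷ 2.2 = 103.6364 kg; height = 74 × 2.54 = 187.96 cm.
Mifflin-St Jeor (female): BMR = 10(103.6364) + 6.25(187.96) − 5(54) − 161 = 1036.3636 + 1174.75 − 270 − 161 = 1780.1136 kcal/day.
TEE = BMR × activity factor = 1780.1136 × 1.2 = 2136.1364 kcal/day.

2136 kcal/day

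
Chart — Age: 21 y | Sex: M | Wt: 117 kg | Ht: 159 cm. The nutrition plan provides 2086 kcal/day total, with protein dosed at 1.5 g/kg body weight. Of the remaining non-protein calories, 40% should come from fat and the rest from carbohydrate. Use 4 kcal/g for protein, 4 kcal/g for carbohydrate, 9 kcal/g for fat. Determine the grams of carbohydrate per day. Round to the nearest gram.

208 g/day

Protein = 1.5 × 117 = 175.5 g → 175.5 × 4 = 702 kcal.
Non-protein calories = 2086 − 702 = 1384 kcal.
Fat: 40% × 1384 = 553.6 kcal; carbohydrate: 830.4 kcal.
Carbohydrate: 830.4 kcal ÷ 4 kcal/g = 207.6 g.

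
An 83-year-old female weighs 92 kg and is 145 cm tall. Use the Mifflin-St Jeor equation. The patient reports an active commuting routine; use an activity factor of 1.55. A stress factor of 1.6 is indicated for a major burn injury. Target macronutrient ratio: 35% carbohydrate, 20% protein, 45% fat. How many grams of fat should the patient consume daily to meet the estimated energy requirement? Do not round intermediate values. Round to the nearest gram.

155 g/day

Mifflin-St Jeor (female): BMR = 10(92) + 6.25(145) − 5(83) − 161 = 920 + 906.25 − 415 − 161 = 1250.25 kcal/day.
TEE = 1250.25 × 1.55 = 1937.8875 kcal/day.
With stress factor 1.6: 1937.8875 × 1.6 = 3100.62 kcal/day.
Fat energy = 45% × 3100.62 = 1395.279 kcal.
Fat = 1395.279 ÷ 9 kcal/g = 155.031 g.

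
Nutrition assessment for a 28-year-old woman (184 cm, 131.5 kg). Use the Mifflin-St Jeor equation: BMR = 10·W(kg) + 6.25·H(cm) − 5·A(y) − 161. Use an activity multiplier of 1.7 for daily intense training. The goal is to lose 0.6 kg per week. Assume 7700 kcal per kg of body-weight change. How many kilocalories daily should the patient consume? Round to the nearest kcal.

3019 kilocalories daily

Mifflin-St Jeor (female): BMR = 10(131.5) + 6.25(184) − 5(28) − 161 = 1315 + 1150 − 140 − 161 = 2164 kcal/day.
TEE = 2164 × 1.7 = 3678.8 kcal/day.
Required daily deficit = 0.6 × 7700 ÷ 7 = 660 kcal/day.
Target intake = 3678.8 − 660 = 3018.8 kcal/day.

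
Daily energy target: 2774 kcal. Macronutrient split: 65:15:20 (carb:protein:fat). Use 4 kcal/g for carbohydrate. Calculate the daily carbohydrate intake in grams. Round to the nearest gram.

451 g/day

Carbohydrate energy = 65% × 2774 = 1803.1 kcal.
At 4 kcal/g: 1803.1 ÷ 4 = 450.775 g.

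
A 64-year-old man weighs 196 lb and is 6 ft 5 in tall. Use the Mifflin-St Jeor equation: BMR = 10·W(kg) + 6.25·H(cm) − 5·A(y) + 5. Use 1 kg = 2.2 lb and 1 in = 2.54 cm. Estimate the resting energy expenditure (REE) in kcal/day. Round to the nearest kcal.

Convert to metric: weight = 196 ÷ 2.2 = 89.0909 kg; height = (6×12 + 5) × 2.54 = 77 × 2.54 = 195.58 cm.
Mifflin-St Jeor (male): BMR = 10(89.0909) + 6.25(195.58) − 5(64) + 5 = 890.9091 + 1222.375 − 320 + 5 = 1798.2841 kcal/day.

1798 kcal/day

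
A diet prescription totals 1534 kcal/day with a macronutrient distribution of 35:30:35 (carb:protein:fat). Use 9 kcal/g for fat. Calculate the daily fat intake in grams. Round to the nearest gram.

60 g/day

Fat energy = 35% × 1534 = 536.9 kcal.
At 9 kcal/g: 536.9 ÷ 9 = 59.6556 g.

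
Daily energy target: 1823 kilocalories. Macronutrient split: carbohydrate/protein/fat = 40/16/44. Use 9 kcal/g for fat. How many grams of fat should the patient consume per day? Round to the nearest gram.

Fat energy = 44% × 1823 = 802.12 kcal.
At 9 kcal/g: 802.12 ÷ 9 = 89.1244 g.

89 g/day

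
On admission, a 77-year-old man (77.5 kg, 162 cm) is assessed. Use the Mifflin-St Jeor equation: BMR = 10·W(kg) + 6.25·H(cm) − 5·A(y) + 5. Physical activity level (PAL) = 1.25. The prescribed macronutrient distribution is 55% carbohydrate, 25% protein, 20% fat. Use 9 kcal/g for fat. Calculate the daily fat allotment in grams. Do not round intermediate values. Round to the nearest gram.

Mifflin-St Jeor (male): BMR = 10(77.5) + 6.25(162) − 5(77) + 5 = 775 + 1012.5 − 385 + 5 = 1407.5 kcal/day.
TEE = 1407.5 × 1.25 = 1759.375 kcal/day.
Fat energy = 20% × 1759.375 = 351.875 kcal.
Fat = 351.875 ÷ 9 kcal/g = 39.0972 g.

39 g/day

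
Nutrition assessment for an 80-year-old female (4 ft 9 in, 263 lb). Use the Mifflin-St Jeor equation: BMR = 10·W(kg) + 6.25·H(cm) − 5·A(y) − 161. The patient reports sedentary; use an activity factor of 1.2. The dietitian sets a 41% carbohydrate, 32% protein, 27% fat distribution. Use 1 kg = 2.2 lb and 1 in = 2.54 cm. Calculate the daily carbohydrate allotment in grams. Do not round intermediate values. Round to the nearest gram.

Convert to metric: weight = 263 ÷ 2.2 = 119.5455 kg; height = (4×12 + 9) × 2.54 = 57 × 2.54 = 144.78 cm.
Mifflin-St Jeor (female): BMR = 10(119.5455) + 6.25(144.78) − 5(80) − 161 = 1195.4545 + 904.875 − 400 − 161 = 1539.3295 kcal/day.
TEE = 1539.3295 × 1.2 = 1847.1955 kcal/day.
Carbohydrate energy = 41% × 1847.1955 = 757.3501 kcal.
Carbohydrate = 757.3501 ÷ 4 kcal/g = 189.3375 g.

189 g/day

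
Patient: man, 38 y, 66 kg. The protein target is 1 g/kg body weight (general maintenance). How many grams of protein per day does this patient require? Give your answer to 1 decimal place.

66.0 g/day

Protein = 1 g/kg × 66 kg = 66 g/day.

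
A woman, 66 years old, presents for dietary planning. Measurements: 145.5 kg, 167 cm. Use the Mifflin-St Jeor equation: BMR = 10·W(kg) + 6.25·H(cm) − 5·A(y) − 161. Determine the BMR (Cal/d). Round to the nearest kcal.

Mifflin-St Jeor (female): BMR = 10(145.5) + 6.25(167) − 5(66) − 161 = 1455 + 1043.75 − 330 − 161 = 2007.75 kcal/day.

2008 Cal/d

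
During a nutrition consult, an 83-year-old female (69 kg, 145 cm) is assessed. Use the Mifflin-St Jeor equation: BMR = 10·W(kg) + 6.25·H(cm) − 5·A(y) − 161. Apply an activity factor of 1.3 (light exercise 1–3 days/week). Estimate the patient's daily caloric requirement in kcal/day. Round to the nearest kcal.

Mifflin-St Jeor (female): BMR = 10(69) + 6.25(145) − 5(83) − 161 = 690 + 906.25 − 415 − 161 = 1020.25 kcal/day.
TEE = BMR × activity factor = 1020.25 × 1.3 = 1326.325 kcal/day.

1326 kcal/day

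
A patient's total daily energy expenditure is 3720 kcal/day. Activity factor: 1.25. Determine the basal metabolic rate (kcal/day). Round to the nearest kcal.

2976 kcal/day

BMR = TEE ÷ activity factor = 3720 ÷ 1.25 = 2976 kcal/day.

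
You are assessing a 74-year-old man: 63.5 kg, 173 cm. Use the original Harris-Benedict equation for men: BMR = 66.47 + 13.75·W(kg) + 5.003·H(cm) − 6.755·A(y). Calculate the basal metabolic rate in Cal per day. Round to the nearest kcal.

1305 Cal per day

Harris-Benedict: BMR = 66.47 + 13.75(63.5) + 5.003(173) − 6.755(74) = 1305.244 kcal/day.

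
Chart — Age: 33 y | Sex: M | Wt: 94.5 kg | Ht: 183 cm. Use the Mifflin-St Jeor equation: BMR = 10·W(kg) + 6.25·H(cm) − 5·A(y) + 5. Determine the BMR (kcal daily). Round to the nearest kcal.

1929 kcal daily

Mifflin-St Jeor (male): BMR = 10(94.5) + 6.25(183) − 5(33) + 5 = 945 + 1143.75 − 165 + 5 = 1928.75 kcal/day.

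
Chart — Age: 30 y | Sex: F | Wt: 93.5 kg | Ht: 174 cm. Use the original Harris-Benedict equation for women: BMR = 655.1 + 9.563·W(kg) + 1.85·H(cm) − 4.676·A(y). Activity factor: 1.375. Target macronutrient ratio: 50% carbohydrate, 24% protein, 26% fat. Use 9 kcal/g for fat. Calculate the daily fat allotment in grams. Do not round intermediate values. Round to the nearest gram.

69 g/day

Harris-Benedict: BMR = 655.1 + 9.563(93.5) + 1.85(174) − 4.676(30) = 1730.8605 kcal/day.
TEE = 1730.8605 × 1.375 = 2379.9332 kcal/day.
Fat energy = 26% × 2379.9332 = 618.7826 kcal.
Fat = 618.7826 ÷ 9 kcal/g = 68.7536 g.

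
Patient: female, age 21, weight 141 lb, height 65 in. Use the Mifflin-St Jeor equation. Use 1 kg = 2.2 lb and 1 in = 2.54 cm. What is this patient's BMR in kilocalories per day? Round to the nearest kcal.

Convert to metric: weight = 141 ÷ 2.2 = 64.0909 kg; height = 65 × 2.54 = 165.1 cm.
Mifflin-St Jeor (female): BMR = 10(64.0909) + 6.25(165.1) − 5(21) − 161 = 640.9091 + 1031.875 − 105 − 161 = 1406.7841 kcal/day.

1407 kilocalories per day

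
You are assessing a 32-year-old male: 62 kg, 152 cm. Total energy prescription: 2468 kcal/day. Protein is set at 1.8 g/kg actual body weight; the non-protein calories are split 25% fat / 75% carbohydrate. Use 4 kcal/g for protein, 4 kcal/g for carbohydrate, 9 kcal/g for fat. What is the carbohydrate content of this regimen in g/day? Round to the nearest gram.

Protein = 1.8 × 62 = 111.6 g → 111.6 × 4 = 446.4 kcal.
Non-protein calories = 2468 − 446.4 = 2021.6 kcal.
Fat: 25% × 2021.6 = 505.4 kcal; carbohydrate: 1516.2 kcal.
Carbohydrate: 1516.2 kcal ÷ 4 kcal/g = 379.05 g.

379 g/day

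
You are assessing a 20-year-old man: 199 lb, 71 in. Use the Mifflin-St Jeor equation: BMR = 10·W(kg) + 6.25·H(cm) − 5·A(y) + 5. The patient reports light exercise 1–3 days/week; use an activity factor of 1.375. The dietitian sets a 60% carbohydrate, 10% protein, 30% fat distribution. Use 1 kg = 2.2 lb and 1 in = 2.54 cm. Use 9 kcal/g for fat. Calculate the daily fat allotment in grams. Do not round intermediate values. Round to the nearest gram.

89 g/day

Convert to metric: weight = 199 ÷ 2.2 = 90.4545 kg; height = 71 × 2.54 = 180.34 cm.
Mifflin-St Jeor (male): BMR = 10(90.4545) + 6.25(180.34) − 5(20) + 5 = 904.5455 + 1127.125 − 100 + 5 = 1936.6705 kcal/day.
TEE = 1936.6705 × 1.375 = 2662.9219 kcal/day.
Fat energy = 30% × 2662.9219 = 798.8766 kcal.
Fat = 798.8766 ÷ 9 kcal/g = 88.7641 g.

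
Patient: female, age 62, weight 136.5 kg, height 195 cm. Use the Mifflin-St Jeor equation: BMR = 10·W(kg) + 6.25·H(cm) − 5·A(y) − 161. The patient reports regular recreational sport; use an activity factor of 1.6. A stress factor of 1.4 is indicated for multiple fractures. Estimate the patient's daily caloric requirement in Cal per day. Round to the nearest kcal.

Mifflin-St Jeor (female): BMR = 10(136.5) + 6.25(195) − 5(62) − 161 = 1365 + 1218.75 − 310 − 161 = 2112.75 kcal/day.
TEE = BMR × activity factor = 2112.75 × 1.6 = 3380.4 kcal/day.
Apply stress factor: 3380.4 × 1.4 = 4732.56 kcal/day.

4733 Cal per day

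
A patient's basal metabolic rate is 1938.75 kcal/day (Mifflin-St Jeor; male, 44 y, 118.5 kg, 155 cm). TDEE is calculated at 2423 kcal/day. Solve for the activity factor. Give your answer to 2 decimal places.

1.25

Activity factor = TEE ÷ BMR = 2423 ÷ 1938.75 = 1.25.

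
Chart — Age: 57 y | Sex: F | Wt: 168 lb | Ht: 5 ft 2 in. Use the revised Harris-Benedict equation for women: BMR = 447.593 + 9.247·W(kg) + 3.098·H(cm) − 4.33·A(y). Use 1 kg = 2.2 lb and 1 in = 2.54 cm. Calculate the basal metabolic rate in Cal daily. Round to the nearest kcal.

Convert to metric: weight = 168 ÷ 2.2 = 76.3636 kg; height = (5×12 + 2) × 2.54 = 62 × 2.54 = 157.48 cm.
Harris-Benedict: BMR = 447.593 + 9.247(76.3636) + 3.098(157.48) − 4.33(57) = 1394.7906 kcal/day.

1395 Cal daily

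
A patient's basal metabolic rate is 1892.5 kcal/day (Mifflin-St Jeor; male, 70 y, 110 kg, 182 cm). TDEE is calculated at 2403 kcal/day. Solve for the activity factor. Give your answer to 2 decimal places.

Activity factor = TEE ÷ BMR = 2403 ÷ 1892.5 = 1.27.

1.27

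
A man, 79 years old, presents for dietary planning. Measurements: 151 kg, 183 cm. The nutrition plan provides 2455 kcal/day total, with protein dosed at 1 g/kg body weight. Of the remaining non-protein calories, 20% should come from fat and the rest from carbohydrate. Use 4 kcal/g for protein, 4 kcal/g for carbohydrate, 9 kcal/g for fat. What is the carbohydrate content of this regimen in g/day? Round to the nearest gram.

370 g/day

Protein = 1 × 151 = 151 g → 151 × 4 = 604 kcal.
Non-protein calories = 2455 − 604 = 1851 kcal.
Fat: 20% × 1851 = 370.2 kcal; carbohydrate: 1480.8 kcal.
Carbohydrate: 1480.8 kcal ÷ 4 kcal/g = 370.2 g.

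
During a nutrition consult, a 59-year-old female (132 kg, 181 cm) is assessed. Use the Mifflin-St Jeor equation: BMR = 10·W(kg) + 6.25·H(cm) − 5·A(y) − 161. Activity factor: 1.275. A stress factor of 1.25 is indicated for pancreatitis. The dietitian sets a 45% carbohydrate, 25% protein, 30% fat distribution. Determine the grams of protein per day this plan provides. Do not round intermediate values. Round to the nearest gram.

Mifflin-St Jeor (female): BMR = 10(132) + 6.25(181) − 5(59) − 161 = 1320 + 1131.25 − 295 − 161 = 1995.25 kcal/day.
TEE = 1995.25 × 1.275 = 2543.9438 kcal/day.
With stress factor 1.25: 2543.9438 × 1.25 = 3179.9297 kcal/day.
Protein energy = 25% × 3179.9297 = 794.9824 kcal.
Protein = 794.9824 ÷ 4 kcal/g = 198.7456 g.

199 g/day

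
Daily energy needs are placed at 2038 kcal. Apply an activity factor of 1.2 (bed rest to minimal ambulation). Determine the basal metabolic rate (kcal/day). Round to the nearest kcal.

BMR = TEE ÷ activity factor = 2038 ÷ 1.2 = 1698.3333 kcal/day.

1698 kcal/day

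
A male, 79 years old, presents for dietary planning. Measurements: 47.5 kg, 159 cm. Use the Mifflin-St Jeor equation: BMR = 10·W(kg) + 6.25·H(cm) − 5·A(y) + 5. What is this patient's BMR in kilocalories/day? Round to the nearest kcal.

Mifflin-St Jeor (male): BMR = 10(47.5) + 6.25(159) − 5(79) + 5 = 475 + 993.75 − 395 + 5 = 1078.75 kcal/day.

1079 kilocalories/day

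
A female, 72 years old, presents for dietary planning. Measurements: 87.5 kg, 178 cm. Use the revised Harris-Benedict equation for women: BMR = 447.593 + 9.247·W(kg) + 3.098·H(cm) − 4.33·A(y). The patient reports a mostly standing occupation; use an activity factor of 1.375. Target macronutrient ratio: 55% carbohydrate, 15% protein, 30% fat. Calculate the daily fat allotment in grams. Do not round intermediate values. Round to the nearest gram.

Harris-Benedict: BMR = 447.593 + 9.247(87.5) + 3.098(178) − 4.33(72) = 1496.3895 kcal/day.
TEE = 1496.3895 × 1.375 = 2057.5356 kcal/day.
Fat energy = 30% × 2057.5356 = 617.2607 kcal.
Fat = 617.2607 ÷ 9 kcal/g = 68.5845 g.

69 g/day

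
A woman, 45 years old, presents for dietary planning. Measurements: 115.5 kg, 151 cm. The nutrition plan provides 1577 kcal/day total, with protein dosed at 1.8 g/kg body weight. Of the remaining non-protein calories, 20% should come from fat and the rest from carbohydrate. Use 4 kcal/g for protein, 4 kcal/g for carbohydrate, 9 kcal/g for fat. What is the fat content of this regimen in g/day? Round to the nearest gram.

17 g/day

Protein = 1.8 × 115.5 = 207.9 g → 207.9 × 4 = 831.6 kcal.
Non-protein calories = 1577 − 831.6 = 745.4 kcal.
Fat: 20% × 745.4 = 149.08 kcal; carbohydrate: 596.32 kcal.
Fat: 149.08 kcal ÷ 9 kcal/g = 16.5644 g.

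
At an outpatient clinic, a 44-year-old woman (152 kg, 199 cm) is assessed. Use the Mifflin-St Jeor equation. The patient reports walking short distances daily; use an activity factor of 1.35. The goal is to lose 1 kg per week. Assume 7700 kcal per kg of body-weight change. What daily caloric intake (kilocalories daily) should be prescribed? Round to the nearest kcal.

Mifflin-St Jeor (female): BMR = 10(152) + 6.25(199) − 5(44) − 161 = 1520 + 1243.75 − 220 − 161 = 2382.75 kcal/day.
TEE = 2382.75 × 1.35 = 3216.7125 kcal/day.
Required daily deficit = 1 × 7700 ÷ 7 = 1100 kcal/day.
Target intake = 3216.7125 − 1100 = 2116.7125 kcal/day.

2117 kilocalories daily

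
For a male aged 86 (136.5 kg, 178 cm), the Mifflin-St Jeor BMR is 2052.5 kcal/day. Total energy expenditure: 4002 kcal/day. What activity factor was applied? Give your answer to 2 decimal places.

1.95

Activity factor = TEE ÷ BMR = 4002 ÷ 2052.5 = 1.95.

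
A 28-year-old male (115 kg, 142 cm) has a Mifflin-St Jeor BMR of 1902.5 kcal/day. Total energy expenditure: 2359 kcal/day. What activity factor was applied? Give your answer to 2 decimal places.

Activity factor = TEE ÷ BMR = 2359 ÷ 1902.5 = 1.24.

1.24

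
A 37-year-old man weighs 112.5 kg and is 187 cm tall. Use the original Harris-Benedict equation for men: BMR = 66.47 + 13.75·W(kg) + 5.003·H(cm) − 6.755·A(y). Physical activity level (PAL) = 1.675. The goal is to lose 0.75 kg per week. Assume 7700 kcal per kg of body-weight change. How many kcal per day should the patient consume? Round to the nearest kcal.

3026 kcal per day

Harris-Benedict: BMR = 66.47 + 13.75(112.5) + 5.003(187) − 6.755(37) = 2298.971 kcal/day.
TEE = 2298.971 × 1.675 = 3850.7764 kcal/day.
Required daily deficit = 0.75 × 7700 ÷ 7 = 825 kcal/day.
Target intake = 3850.7764 − 825 = 3025.7764 kcal/day.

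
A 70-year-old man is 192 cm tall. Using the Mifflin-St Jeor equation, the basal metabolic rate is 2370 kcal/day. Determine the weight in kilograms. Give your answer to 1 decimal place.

151.5 kg

2370 = 10·W + 6.25(192) − 5(70) + 5
10·W = 2370 − 855 = 1515, so W = 151.5 kg.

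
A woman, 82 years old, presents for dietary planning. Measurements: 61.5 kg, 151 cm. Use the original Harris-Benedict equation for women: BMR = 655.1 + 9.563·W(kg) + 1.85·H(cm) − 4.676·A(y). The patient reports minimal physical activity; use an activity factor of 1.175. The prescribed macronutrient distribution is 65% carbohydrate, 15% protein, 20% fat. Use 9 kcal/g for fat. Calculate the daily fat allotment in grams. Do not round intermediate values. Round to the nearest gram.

Harris-Benedict: BMR = 655.1 + 9.563(61.5) + 1.85(151) − 4.676(82) = 1139.1425 kcal/day.
TEE = 1139.1425 × 1.175 = 1338.4924 kcal/day.
Fat energy = 20% × 1338.4924 = 267.6985 kcal.
Fat = 267.6985 ÷ 9 kcal/g = 29.7443 g.

30 g/day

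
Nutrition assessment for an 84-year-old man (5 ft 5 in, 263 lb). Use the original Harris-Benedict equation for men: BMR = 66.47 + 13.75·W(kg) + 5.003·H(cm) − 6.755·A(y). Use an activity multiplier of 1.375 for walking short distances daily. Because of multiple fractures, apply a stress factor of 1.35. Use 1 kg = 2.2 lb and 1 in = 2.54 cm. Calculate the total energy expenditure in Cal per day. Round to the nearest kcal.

Convert to metric: weight = 263 ÷ 2.2 = 119.5455 kg; height = (5×12 + 5) × 2.54 = 65 × 2.54 = 165.1 cm.
Harris-Benedict: BMR = 66.47 + 13.75(119.5455) + 5.003(165.1) − 6.755(84) = 1968.7953 kcal/day.
TEE = BMR × activity factor = 1968.7953 × 1.375 = 2707.0935 kcal/day.
Apply stress factor: 2707.0935 × 1.35 = 3654.5763 kcal/day.

3655 Cal per day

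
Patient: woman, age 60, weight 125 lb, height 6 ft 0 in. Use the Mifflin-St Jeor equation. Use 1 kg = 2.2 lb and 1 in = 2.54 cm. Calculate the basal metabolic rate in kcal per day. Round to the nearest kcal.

1250 kcal per day

Convert to metric: weight = 125 ÷ 2.2 = 56.8182 kg; height = (6×12 + 0) × 2.54 = 72 × 2.54 = 182.88 cm.
Mifflin-St Jeor (female): BMR = 10(56.8182) + 6.25(182.88) − 5(60) − 161 = 568.1818 + 1143 − 300 − 161 = 1250.1818 kcal/day.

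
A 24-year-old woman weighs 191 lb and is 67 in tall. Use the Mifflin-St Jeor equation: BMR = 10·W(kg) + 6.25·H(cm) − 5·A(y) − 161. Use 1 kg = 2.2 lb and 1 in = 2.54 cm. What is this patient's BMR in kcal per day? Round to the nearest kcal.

Convert to metric: weight = 191 ÷ 2.2 = 86.8182 kg; height = 67 × 2.54 = 170.18 cm.
Mifflin-St Jeor (female): BMR = 10(86.8182) + 6.25(170.18) − 5(24) − 161 = 868.1818 + 1063.625 − 120 − 161 = 1650.8068 kcal/day.

1651 kcal per day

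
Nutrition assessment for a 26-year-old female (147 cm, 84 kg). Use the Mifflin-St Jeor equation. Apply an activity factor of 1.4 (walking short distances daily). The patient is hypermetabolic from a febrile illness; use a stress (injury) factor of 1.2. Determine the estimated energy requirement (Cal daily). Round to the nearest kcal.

2466 Cal daily

Mifflin-St Jeor (female): BMR = 10(84) + 6.25(147) − 5(26) − 161 = 840 + 918.75 − 130 − 161 = 1467.75 kcal/day.
TEE = BMR × activity factor = 1467.75 × 1.4 = 2054.85 kcal/day.
Apply stress factor: 2054.85 × 1.2 = 2465.82 kcal/day.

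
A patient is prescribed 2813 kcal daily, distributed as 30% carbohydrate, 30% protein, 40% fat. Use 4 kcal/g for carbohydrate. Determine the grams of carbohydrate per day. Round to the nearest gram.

211 g/day

Carbohydrate energy = 30% × 2813 = 843.9 kcal.
At 4 kcal/g: 843.9 ÷ 4 = 210.975 g.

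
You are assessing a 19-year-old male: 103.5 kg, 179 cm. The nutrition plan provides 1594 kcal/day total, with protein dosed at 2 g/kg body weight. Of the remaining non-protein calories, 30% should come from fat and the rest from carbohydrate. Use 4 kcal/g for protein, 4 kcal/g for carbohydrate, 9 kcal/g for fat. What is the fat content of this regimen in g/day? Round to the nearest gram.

26 g/day

Protein = 2 × 103.5 = 207 g → 207 × 4 = 828 kcal.
Non-protein calories = 1594 − 828 = 766 kcal.
Fat: 30% × 766 = 229.8 kcal; carbohydrate: 536.2 kcal.
Fat: 229.8 kcal ÷ 9 kcal/g = 25.5333 g.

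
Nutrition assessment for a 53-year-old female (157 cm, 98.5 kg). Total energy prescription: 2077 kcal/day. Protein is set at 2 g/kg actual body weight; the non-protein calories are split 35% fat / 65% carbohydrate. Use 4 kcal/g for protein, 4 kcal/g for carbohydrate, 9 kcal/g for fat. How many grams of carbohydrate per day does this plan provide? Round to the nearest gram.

209 g/day

Protein = 2 × 98.5 = 197 g → 197 × 4 = 788 kcal.
Non-protein calories = 2077 − 788 = 1289 kcal.
Fat: 35% × 1289 = 451.15 kcal; carbohydrate: 837.85 kcal.
Carbohydrate: 837.85 kcal ÷ 4 kcal/g = 209.4625 g.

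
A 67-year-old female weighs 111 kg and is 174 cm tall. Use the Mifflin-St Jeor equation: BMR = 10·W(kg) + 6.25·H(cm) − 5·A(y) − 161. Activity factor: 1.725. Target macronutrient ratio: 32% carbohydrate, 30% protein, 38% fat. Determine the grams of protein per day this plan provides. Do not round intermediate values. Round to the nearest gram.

Mifflin-St Jeor (female): BMR = 10(111) + 6.25(174) − 5(67) − 161 = 1110 + 1087.5 − 335 − 161 = 1701.5 kcal/day.
TEE = 1701.5 × 1.725 = 2935.0875 kcal/day.
Protein energy = 30% × 2935.0875 = 880.5263 kcal.
Protein = 880.5263 ÷ 4 kcal/g = 220.1316 g.

220 g/day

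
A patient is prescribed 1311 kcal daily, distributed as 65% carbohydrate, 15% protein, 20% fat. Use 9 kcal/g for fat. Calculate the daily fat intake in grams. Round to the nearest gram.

29 g/day

Fat energy = 20% × 1311 = 262.2 kcal.
At 9 kcal/g: 262.2 ÷ 9 = 29.1333 g.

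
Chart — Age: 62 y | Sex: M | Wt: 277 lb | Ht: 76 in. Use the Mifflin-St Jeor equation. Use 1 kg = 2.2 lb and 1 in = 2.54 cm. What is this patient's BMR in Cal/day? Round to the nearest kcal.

2161 Cal/day

Convert to metric: weight = 277 ÷ 2.2 = 125.9091 kg; height = 76 × 2.54 = 193.04 cm.
Mifflin-St Jeor (male): BMR = 10(125.9091) + 6.25(193.04) − 5(62) + 5 = 1259.0909 + 1206.5 − 310 + 5 = 2160.5909 kcal/day.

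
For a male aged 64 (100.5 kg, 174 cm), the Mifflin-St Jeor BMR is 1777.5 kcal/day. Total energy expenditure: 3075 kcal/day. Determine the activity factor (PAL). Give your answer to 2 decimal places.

1.73

Activity factor = TEE ÷ BMR = 3075 ÷ 1777.5 = 1.73.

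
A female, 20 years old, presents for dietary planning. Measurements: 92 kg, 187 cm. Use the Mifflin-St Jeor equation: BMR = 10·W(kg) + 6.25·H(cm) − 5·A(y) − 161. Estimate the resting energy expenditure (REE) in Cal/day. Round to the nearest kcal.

Mifflin-St Jeor (female): BMR = 10(92) + 6.25(187) − 5(20) − 161 = 920 + 1168.75 − 100 − 161 = 1827.75 kcal/day.

1828 Cal/day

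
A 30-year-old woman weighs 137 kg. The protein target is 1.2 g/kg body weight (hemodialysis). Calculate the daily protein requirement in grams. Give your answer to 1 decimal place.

Protein = 1.2 g/kg × 137 kg = 164.4 g/day.

164.4 g/day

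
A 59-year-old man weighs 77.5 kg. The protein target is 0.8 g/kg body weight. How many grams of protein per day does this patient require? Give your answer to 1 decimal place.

62.0 g/day

Protein = 0.8 g/kg × 77.5 kg = 62 g/day.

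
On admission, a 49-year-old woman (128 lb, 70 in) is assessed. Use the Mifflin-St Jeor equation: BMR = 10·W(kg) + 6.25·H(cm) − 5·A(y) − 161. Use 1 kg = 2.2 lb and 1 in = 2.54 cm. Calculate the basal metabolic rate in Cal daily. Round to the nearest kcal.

1287 Cal daily

Convert to metric: weight = 128 ÷ 2.2 = 58.1818 kg; height = 70 × 2.54 = 177.8 cm.
Mifflin-St Jeor (female): BMR = 10(58.1818) + 6.25(177.8) − 5(49) − 161 = 581.8182 + 1111.25 − 245 − 161 = 1287.0682 kcal/day.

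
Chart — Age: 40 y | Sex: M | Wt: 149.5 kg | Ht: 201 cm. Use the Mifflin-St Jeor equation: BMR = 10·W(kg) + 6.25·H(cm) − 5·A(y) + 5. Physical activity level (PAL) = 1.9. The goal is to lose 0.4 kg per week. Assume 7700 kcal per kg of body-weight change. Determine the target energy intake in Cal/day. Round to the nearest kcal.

Mifflin-St Jeor (male): BMR = 10(149.5) + 6.25(201) − 5(40) + 5 = 1495 + 1256.25 − 200 + 5 = 2556.25 kcal/day.
TEE = 2556.25 × 1.9 = 4856.875 kcal/day.
Required daily deficit = 0.4 × 7700 ÷ 7 = 440 kcal/day.
Target intake = 4856.875 − 440 = 4416.875 kcal/day.

4417 Cal/day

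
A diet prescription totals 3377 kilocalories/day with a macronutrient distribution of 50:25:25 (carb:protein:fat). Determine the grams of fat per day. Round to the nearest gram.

94 g/day

Fat energy = 25% × 3377 = 844.25 kcal.
At 9 kcal/g: 844.25 ÷ 9 = 93.8056 g.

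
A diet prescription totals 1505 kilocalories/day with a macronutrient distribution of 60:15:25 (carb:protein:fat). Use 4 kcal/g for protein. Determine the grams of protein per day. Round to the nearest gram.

56 g/day

Protein energy = 15% × 1505 = 225.75 kcal.
At 4 kcal/g: 225.75 ÷ 4 = 56.4375 g.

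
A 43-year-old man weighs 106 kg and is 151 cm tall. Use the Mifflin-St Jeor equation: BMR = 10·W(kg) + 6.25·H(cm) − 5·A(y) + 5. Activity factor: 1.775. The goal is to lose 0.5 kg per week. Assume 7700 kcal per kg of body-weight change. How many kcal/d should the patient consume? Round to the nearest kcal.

Mifflin-St Jeor (male): BMR = 10(106) + 6.25(151) − 5(43) + 5 = 1060 + 943.75 − 215 + 5 = 1793.75 kcal/day.
TEE = 1793.75 × 1.775 = 3183.9063 kcal/day.
Required daily deficit = 0.5 × 7700 ÷ 7 = 550 kcal/day.
Target intake = 3183.9063 − 550 = 2633.9063 kcal/day.

2634 kcal/d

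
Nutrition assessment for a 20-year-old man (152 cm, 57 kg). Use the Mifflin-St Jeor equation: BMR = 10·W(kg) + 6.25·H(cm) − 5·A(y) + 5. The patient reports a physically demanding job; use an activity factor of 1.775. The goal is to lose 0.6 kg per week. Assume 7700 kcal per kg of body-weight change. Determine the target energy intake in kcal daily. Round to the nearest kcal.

Mifflin-St Jeor (male): BMR = 10(57) + 6.25(152) − 5(20) + 5 = 570 + 950 − 100 + 5 = 1425 kcal/day.
TEE = 1425 × 1.775 = 2529.375 kcal/day.
Required daily deficit = 0.6 × 7700 ÷ 7 = 660 kcal/day.
Target intake = 2529.375 − 660 = 1869.375 kcal/day.

1869 kcal daily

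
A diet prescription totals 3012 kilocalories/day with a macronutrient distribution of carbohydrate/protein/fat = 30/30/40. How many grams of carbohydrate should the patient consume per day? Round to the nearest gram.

226 g/day

Carbohydrate energy = 30% × 3012 = 903.6 kcal.
At 4 kcal/g: 903.6 ÷ 4 = 225.9 g.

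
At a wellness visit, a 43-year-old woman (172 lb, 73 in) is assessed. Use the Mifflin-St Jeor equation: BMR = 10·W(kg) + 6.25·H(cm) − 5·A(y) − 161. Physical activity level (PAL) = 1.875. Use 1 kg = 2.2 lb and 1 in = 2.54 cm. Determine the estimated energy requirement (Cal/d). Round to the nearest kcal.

Convert to metric: weight = 172 ÷ 2.2 = 78.1818 kg; height = 73 × 2.54 = 185.42 cm.
Mifflin-St Jeor (female): BMR = 10(78.1818) + 6.25(185.42) − 5(43) − 161 = 781.8182 + 1158.875 − 215 − 161 = 1564.6932 kcal/day.
TEE = BMR × activity factor = 1564.6932 × 1.875 = 2933.7997 kcal/day.

2934 Cal/d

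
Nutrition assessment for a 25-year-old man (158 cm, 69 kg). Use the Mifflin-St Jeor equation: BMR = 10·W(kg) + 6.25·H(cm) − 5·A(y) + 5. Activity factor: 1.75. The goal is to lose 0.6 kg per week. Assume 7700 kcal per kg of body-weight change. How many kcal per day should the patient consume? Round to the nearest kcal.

Mifflin-St Jeor (male): BMR = 10(69) + 6.25(158) − 5(25) + 5 = 690 + 987.5 − 125 + 5 = 1557.5 kcal/day.
TEE = 1557.5 × 1.75 = 2725.625 kcal/day.
Required daily deficit = 0.6 × 7700 ÷ 7 = 660 kcal/day.
Target intake = 2725.625 − 660 = 2065.625 kcal/day.

2066 kcal per day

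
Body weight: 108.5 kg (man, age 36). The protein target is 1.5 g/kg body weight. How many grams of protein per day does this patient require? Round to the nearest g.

Protein = 1.5 g/kg × 108.5 kg = 162.75 g/day.

163 g/day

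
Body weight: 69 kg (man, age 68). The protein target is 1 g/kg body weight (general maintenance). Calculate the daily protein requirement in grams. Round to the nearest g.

Protein = 1 g/kg × 69 kg = 69 g/day.

69 g/day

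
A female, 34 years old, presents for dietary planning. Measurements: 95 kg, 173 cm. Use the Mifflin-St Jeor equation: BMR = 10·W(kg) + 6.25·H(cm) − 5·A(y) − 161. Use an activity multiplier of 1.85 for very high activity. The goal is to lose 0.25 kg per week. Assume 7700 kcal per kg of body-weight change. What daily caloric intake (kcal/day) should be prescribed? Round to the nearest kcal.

2870 kcal/day

Mifflin-St Jeor (female): BMR = 10(95) + 6.25(173) − 5(34) − 161 = 950 + 1081.25 − 170 − 161 = 1700.25 kcal/day.
TEE = 1700.25 × 1.85 = 3145.4625 kcal/day.
Required daily deficit = 0.25 × 7700 ÷ 7 = 275 kcal/day.
Target intake = 3145.4625 − 275 = 2870.4625 kcal/day.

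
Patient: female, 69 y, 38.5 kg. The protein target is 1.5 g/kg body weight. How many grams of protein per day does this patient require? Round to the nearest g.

58 g/day

Protein = 1.5 g/kg × 38.5 kg = 57.75 g/day.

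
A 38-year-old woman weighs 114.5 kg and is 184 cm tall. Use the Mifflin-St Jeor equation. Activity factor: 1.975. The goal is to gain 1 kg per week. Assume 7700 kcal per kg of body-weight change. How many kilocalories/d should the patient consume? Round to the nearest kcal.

4939 kilocalories/d

Mifflin-St Jeor (female): BMR = 10(114.5) + 6.25(184) − 5(38) − 161 = 1145 + 1150 − 190 − 161 = 1944 kcal/day.
TEE = 1944 × 1.975 = 3839.4 kcal/day.
Required daily surplus = 1 × 7700 ÷ 7 = 1100 kcal/day.
Target intake = 3839.4 + 1100 = 4939.4 kcal/day.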